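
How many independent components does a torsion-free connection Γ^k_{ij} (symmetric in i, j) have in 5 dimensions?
Γ^k_{ij} has n choices for the upper index and n(n+1)/2 independent symmetric lower index pairs.
Total = 5 × 5×6/2 = 5 × 15 = 75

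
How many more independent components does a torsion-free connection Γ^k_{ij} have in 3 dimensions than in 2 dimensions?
Independent components in n dimensions: n × n(n+1)/2 = n^2(n+1)/2.
3D: 3 × 6 = 18
2D: 2 × 3 = 6
Difference = 18 - 6 = 12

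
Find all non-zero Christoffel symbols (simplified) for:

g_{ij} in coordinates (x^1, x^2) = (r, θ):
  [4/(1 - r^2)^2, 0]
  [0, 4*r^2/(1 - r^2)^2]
Using Γ^k_{ij} = (1/2) g^{km} (∂_i g_{mj} + ∂_j g_{mi} - ∂_m g_{ij}); the metric is diagonal, so only the m = k term contributes.
Non-zero symbols (using the symmetry Γ^k_{ij} = Γ^k_{ji}):
Γ^r_{r r} = (1/2) g^{rr} (∂_r g_{rr} + ∂_r g_{rr} - ∂_r g_{rr}) = (1/2)((1 - r^2)^2/4)((16*r/(1 - r^2)^3) + (16*r/(1 - r^2)^3) - (16*r/(1 - r^2)^3)) = 2*r/(1 - r^2)
Γ^r_{θ θ} = (1/2) g^{rr} (∂_θ g_{rθ} + ∂_θ g_{rθ} - ∂_r g_{θθ}) = (1/2)((1 - r^2)^2/4)((0) + (0) - (-8*(r^3 + r)/(r^2 - 1)^3)) = (r^3 + r)/(r^2 - 1)
Γ^θ_{r θ} = (1/2) g^{θθ} (∂_r g_{θθ} + ∂_θ g_{θr} - ∂_θ g_{rθ}) = (1/2)((1 - r^2)^2/(4*r^2))((-8*(r^3 + r)/(r^2 - 1)^3) + (0) - (0)) = (-r^2 - 1)/(r^3 - r)
All other Christoffel symbols are zero.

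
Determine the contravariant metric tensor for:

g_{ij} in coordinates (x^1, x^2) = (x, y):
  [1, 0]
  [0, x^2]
The metric is diagonal, so g^{ij} is diagonal with entries 1/g_{ii}: diag(1, 1/(x^2)).
g^{ij}:
  [1, 0]
  [0, 1/x^2]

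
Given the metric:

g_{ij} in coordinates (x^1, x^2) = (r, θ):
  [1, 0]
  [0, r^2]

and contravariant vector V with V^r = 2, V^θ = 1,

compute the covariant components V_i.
V_i = g_{ij} V^j:
V_r = (1)(2) + (0)(1) = 2
V_θ = (0)(2) + (r^2)(1) = r^2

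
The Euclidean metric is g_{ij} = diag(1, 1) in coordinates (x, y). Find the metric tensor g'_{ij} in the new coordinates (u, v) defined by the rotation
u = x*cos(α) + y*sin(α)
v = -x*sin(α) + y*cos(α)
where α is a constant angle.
Invert the transformation: x = u*cos(α) - v*sin(α), y = u*sin(α) + v*cos(α)
g'_{ij} = (∂x^k/∂x'^i)(∂x^l/∂x'^j) g_{kl}; with g_{kl} = δ_{kl} this is Σ_k (∂x^k/∂x'^i)(∂x^k/∂x'^j).
Jacobian: ∂x/∂u = cos(α), ∂x/∂v = -sin(α), ∂y/∂u = sin(α), ∂y/∂v = cos(α)
g'_{uu} = (cos(α))(cos(α)) + (sin(α))(sin(α)) = 1
g'_{uv} = (cos(α))(-sin(α)) + (sin(α))(cos(α)) = 0
g'_{vv} = (-sin(α))(-sin(α)) + (cos(α))(cos(α)) = 1
g'_{ij} = diag(1, 1)
The Euclidean metric is invariant under rotations.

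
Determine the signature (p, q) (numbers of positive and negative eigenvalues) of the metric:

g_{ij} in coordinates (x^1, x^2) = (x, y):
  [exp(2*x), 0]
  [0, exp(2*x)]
The metric is diagonal, so its eigenvalues are the diagonal entries: exp(2*x), exp(2*x) (at a generic point, where coordinate-dependent entries are positive).
2 positive, 0 negative.
(2, 0) - Riemannian (positive definite)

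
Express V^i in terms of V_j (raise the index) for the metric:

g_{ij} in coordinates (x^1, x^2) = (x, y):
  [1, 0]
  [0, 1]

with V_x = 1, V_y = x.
Inverse metric (diagonal): g^{xx} = 1, g^{yy} = 1
V^i = g^{ij} V_j:
V^x = (1)(1) + (0)(x) = 1
V^y = (0)(1) + (1)(x) = x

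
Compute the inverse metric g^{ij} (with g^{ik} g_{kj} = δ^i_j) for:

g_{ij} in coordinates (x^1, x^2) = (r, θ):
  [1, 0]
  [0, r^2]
The metric is diagonal, so g^{ij} is diagonal with entries 1/g_{ii}: diag(1, 1/(r^2)).
g^{ij}:
  [1, 0]
  [0, 1/r^2]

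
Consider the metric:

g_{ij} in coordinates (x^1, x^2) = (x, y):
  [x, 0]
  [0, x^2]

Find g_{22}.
With x^1 = x, x^2 = y, g_{22} = g_{yy} is the row-2, column-2 entry of the matrix.
g_{22} = x^2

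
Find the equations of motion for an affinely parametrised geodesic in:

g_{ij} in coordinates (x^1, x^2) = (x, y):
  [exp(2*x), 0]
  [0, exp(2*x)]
Geodesic equation: d^2x^k/dλ^2 + Γ^k_{ij} (dx^i/dλ)(dx^j/dλ) = 0.
Non-zero Christoffel symbols:
Γ^x_{x x} = 1
Γ^x_{y y} = -1
Γ^y_{x y} = 1
Substituting (the symmetric pair Γ^k_{ij}, Γ^k_{ji} combines into a factor 2):
d^2x/dλ^2 + (dx/dλ)^2 - (dy/dλ)^2 = 0
d^2y/dλ^2 + 2 (dx/dλ)(dy/dλ) = 0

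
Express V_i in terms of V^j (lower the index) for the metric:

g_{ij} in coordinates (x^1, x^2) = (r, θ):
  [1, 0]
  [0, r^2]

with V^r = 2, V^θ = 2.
V_i = g_{ij} V^j:
V_r = (1)(2) + (0)(2) = 2
V_θ = (0)(2) + (r^2)(2) = 2*r^2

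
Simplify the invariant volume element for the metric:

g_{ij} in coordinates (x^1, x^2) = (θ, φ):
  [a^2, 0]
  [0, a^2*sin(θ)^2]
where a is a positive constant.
det(g) = a^4*sin(θ)^2
√|det(g)| = a^2*sin(θ) (taking 0 < θ < π so that |sin(θ)| = sin(θ))
Volume element: dV = a^2*sin(θ) dθ dφ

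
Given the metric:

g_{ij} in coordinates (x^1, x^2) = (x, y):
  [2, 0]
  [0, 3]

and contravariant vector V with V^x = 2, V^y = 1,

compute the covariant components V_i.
V_i = g_{ij} V^j:
V_x = (2)(2) + (0)(1) = 4
V_y = (0)(2) + (3)(1) = 3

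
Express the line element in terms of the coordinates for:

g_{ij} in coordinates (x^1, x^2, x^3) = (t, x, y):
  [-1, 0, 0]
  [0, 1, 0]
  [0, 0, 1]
ds^2 = g_{ij} dx^i dx^j; only the non-zero components contribute.
ds^2 = -dt^2 + dx^2 + dy^2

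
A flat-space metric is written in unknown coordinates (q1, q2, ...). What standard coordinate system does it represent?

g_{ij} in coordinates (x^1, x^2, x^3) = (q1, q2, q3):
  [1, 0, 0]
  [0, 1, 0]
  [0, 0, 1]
All components are constant and the metric is the identity, i.e. orthonormal rectilinear coordinates.
Cartesian (3D) coordinates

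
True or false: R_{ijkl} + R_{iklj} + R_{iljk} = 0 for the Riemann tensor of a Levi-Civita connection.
This is the first (algebraic) Bianchi identity.
True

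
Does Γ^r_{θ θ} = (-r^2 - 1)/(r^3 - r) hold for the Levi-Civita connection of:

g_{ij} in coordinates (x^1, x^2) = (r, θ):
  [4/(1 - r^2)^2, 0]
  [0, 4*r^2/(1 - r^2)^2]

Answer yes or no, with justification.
Γ^r_{θ θ} = (1/2) g^{rr} (∂_θ g_{rθ} + ∂_θ g_{rθ} - ∂_r g_{θθ}) = (1/2)((1 - r^2)^2/4)((0) + (0) - (-8*(r^3 + r)/(r^2 - 1)^3)) = (r^3 + r)/(r^2 - 1)
This differs from the proposed value (-r^2 - 1)/(r^3 - r).
No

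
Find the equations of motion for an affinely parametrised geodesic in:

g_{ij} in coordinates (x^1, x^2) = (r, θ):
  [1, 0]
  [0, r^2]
Geodesic equation: d^2x^k/dλ^2 + Γ^k_{ij} (dx^i/dλ)(dx^j/dλ) = 0.
Non-zero Christoffel symbols:
Γ^r_{θ θ} = -r
Γ^θ_{r θ} = 1/r
Substituting (the symmetric pair Γ^k_{ij}, Γ^k_{ji} combines into a factor 2):
d^2r/dλ^2 - r (dθ/dλ)^2 = 0
d^2θ/dλ^2 + (2/r) (dr/dλ)(dθ/dλ) = 0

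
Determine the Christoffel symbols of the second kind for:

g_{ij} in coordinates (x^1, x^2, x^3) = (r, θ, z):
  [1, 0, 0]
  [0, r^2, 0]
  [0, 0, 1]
Using Γ^k_{ij} = (1/2) g^{km} (∂_i g_{mj} + ∂_j g_{mi} - ∂_m g_{ij}); the metric is diagonal, so only the m = k term contributes.
Non-zero symbols (using the symmetry Γ^k_{ij} = Γ^k_{ji}):
Γ^r_{θ θ} = (1/2) g^{rr} (∂_θ g_{rθ} + ∂_θ g_{rθ} - ∂_r g_{θθ}) = (1/2)(1)((0) + (0) - (2*r)) = -r
Γ^θ_{r θ} = (1/2) g^{θθ} (∂_r g_{θθ} + ∂_θ g_{θr} - ∂_θ g_{rθ}) = (1/2)(1/r^2)((2*r) + (0) - (0)) = 1/r
All other Christoffel symbols are zero.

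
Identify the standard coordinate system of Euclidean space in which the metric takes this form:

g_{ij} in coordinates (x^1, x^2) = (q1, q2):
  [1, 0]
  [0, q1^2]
The line element ds^2 = dq1^2 + q1^2 dq2^2 is dr^2 + r^2 dθ^2 with q1 = r, q2 = θ.
polar coordinates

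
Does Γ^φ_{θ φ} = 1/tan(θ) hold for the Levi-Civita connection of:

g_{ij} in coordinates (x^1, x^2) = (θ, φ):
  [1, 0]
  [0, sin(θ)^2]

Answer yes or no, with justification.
Γ^φ_{θ φ} = (1/2) g^{φφ} (∂_θ g_{φφ} + ∂_φ g_{φθ} - ∂_φ g_{θφ}) = (1/2)(1/sin(θ)^2)((sin(2*θ)) + (0) - (0)) = 1/tan(θ)
This equals the proposed value 1/tan(θ).
Yes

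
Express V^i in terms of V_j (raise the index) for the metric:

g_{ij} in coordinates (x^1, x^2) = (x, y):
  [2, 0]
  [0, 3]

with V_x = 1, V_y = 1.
Inverse metric (diagonal): g^{xx} = 1/2, g^{yy} = 1/3
V^i = g^{ij} V_j:
V^x = (1/2)(1) + (0)(1) = 1/2
V^y = (0)(1) + (1/3)(1) = 1/3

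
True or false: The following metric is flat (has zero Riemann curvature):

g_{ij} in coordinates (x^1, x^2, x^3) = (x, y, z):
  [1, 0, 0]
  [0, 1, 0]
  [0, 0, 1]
All metric components are constant, so every Christoffel symbol vanishes and R^i_{jkl} = 0.
True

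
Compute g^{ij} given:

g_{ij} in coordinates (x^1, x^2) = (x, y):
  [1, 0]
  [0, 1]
The metric is diagonal, so g^{ij} is diagonal with entries 1/g_{ii}: diag(1, 1).
g^{ij}:
  [1, 0]
  [0, 1]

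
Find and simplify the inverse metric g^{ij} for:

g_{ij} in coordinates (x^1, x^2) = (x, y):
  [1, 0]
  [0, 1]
The metric is diagonal, so g^{ij} is diagonal with entries 1/g_{ii}: diag(1, 1).
g^{ij}:
  [1, 0]
  [0, 1]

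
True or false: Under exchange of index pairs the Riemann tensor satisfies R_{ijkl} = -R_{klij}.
The pair-exchange symmetry has a plus sign: R_{ijkl} = +R_{klij}.
False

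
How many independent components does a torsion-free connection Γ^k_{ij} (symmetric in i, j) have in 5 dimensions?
Γ^k_{ij} has n choices for the upper index and n(n+1)/2 independent symmetric lower index pairs.
Total = 5 × 5×6/2 = 5 × 15 = 75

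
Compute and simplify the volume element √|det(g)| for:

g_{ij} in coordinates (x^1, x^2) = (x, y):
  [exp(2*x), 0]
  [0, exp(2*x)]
det(g) = exp(4*x)
√|det(g)| = exp(2*x)
Volume element: dV = exp(2*x) dx dy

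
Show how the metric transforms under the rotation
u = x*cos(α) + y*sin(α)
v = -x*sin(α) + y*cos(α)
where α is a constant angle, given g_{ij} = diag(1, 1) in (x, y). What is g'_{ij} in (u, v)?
Invert the transformation: x = u*cos(α) - v*sin(α), y = u*sin(α) + v*cos(α)
g'_{ij} = (∂x^k/∂x'^i)(∂x^l/∂x'^j) g_{kl}; with g_{kl} = δ_{kl} this is Σ_k (∂x^k/∂x'^i)(∂x^k/∂x'^j).
Jacobian: ∂x/∂u = cos(α), ∂x/∂v = -sin(α), ∂y/∂u = sin(α), ∂y/∂v = cos(α)
g'_{uu} = (cos(α))(cos(α)) + (sin(α))(sin(α)) = 1
g'_{uv} = (cos(α))(-sin(α)) + (sin(α))(cos(α)) = 0
g'_{vv} = (-sin(α))(-sin(α)) + (cos(α))(cos(α)) = 1
g'_{ij} = diag(1, 1)
The Euclidean metric is invariant under rotations.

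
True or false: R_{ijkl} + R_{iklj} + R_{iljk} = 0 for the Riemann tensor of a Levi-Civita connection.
This is the first (algebraic) Bianchi identity.
True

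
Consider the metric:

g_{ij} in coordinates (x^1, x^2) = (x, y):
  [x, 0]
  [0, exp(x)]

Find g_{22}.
With x^1 = x, x^2 = y, g_{22} = g_{yy} is the row-2, column-2 entry of the matrix.
g_{22} = exp(x)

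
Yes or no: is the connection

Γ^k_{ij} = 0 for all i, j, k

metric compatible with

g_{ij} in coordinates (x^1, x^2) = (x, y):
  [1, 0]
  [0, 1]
Using ∇_k g_{ij} = ∂_k g_{ij} - Γ^m_{ki} g_{mj} - Γ^m_{kj} g_{im}:
e.g. ∇_x g_{yy} = (0) - (0) - (0) = 0
Every component ∇_k g_{ij} vanishes: the connection is metric compatible.
Yes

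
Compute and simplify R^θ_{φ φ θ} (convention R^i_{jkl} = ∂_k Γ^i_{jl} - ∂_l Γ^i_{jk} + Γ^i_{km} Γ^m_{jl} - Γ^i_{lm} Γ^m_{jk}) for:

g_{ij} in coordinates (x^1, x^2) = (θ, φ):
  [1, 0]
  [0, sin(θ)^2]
Non-zero Christoffel symbols (Γ^k_{ij} = Γ^k_{ji}):
Γ^θ_{φ φ} = -sin(2*θ)/2
Γ^φ_{θ φ} = 1/tan(θ)
R^θ_{φ φ θ} = ∂_φ Γ^θ_{φ θ} - ∂_θ Γ^θ_{φ φ} + Γ^θ_{φ m} Γ^m_{φ θ} - Γ^θ_{θ m} Γ^m_{φ φ}
  = (0) - (-cos(2*θ)) + (-cos(θ)^2) - (0) = -sin(θ)^2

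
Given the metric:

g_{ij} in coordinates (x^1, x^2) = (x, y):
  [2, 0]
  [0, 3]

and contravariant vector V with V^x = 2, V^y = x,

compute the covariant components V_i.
V_i = g_{ij} V^j:
V_x = (2)(2) + (0)(x) = 4
V_y = (0)(2) + (3)(x) = 3*x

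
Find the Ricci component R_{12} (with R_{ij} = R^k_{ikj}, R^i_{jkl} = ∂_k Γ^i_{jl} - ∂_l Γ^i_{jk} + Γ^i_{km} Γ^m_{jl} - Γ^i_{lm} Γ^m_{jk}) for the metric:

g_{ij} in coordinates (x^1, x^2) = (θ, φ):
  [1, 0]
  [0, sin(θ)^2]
Non-zero Christoffel symbols (Γ^k_{ij} = Γ^k_{ji}):
Γ^θ_{φ φ} = -sin(2*θ)/2
Γ^φ_{θ φ} = 1/tan(θ)
R^θ_{θ θ φ} = 0 (a repeated index in an antisymmetric pair)
R^φ_{θ φ φ} = 0 (a repeated index in an antisymmetric pair)
R_{θφ} = R^θ_{θ θ φ} + R^φ_{θ φ φ} = (0) + (0) = 0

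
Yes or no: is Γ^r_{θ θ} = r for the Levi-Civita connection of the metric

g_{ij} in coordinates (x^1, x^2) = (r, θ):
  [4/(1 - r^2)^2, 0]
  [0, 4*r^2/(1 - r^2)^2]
Γ^r_{θ θ} = (1/2) g^{rr} (∂_θ g_{rθ} + ∂_θ g_{rθ} - ∂_r g_{θθ}) = (1/2)((1 - r^2)^2/4)((0) + (0) - (-8*(r^3 + r)/(r^2 - 1)^3)) = (r^3 + r)/(r^2 - 1)
This differs from the proposed value r.
No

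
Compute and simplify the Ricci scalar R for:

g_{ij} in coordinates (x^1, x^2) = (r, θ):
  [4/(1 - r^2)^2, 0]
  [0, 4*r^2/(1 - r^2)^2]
Non-zero Christoffel symbols (Γ^k_{ij} = Γ^k_{ji}):
Γ^r_{r r} = 2*r/(1 - r^2)
Γ^r_{θ θ} = (r^3 + r)/(r^2 - 1)
Γ^θ_{r θ} = (-r^2 - 1)/(r^3 - r)
Ricci tensor (R_{ij} = R^k_{ikj}): R_{rr} = -4/(r^2 - 1)^2, R_{rθ} = 0, R_{θθ} = -4*r^2/(r^2 - 1)^2
Inverse metric: g^{rr} = (1 - r^2)^2/4, g^{θθ} = (1 - r^2)^2/(4*r^2)
R = g^{ij} R_{ij} = ((1 - r^2)^2/4)(-4/(r^2 - 1)^2) + ((1 - r^2)^2/(4*r^2))(-4*r^2/(r^2 - 1)^2) = -2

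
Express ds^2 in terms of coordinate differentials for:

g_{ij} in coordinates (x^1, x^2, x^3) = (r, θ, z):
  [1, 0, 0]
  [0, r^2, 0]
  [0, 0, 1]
ds^2 = g_{ij} dx^i dx^j; only the non-zero components contribute.
ds^2 = dr^2 + r^2 dθ^2 + dz^2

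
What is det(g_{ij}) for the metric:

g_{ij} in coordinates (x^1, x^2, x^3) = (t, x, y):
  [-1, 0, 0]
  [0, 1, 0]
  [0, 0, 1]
Diagonal metric: det(g) = g_{11}·g_{22}·g_{33}
= (-1)·(1)·(1)
det(g) = -1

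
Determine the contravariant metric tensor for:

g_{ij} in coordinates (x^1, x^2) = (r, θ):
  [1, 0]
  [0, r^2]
The metric is diagonal, so g^{ij} is diagonal with entries 1/g_{ii}: diag(1, 1/(r^2)).
g^{ij}:
  [1, 0]
  [0, 1/r^2]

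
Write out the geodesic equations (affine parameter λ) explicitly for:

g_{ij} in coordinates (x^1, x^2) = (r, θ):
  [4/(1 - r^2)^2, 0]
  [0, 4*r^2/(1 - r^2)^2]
Geodesic equation: d^2x^k/dλ^2 + Γ^k_{ij} (dx^i/dλ)(dx^j/dλ) = 0.
Non-zero Christoffel symbols:
Γ^r_{r r} = 2*r/(1 - r^2)
Γ^r_{θ θ} = (r^3 + r)/(r^2 - 1)
Γ^θ_{r θ} = (-r^2 - 1)/(r^3 - r)
Substituting (the symmetric pair Γ^k_{ij}, Γ^k_{ji} combines into a factor 2):
d^2r/dλ^2 + (2*r/(1 - r^2)) (dr/dλ)^2 + ((r^3 + r)/(r^2 - 1)) (dθ/dλ)^2 = 0
d^2θ/dλ^2 + ((-2*r^2 - 2)/(r^3 - r)) (dr/dλ)(dθ/dλ) = 0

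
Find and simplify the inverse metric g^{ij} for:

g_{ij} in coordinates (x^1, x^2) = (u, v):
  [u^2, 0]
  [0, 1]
The metric is diagonal, so g^{ij} is diagonal with entries 1/g_{ii}: diag(1/(u^2), 1).
g^{ij}:
  [1/u^2, 0]
  [0, 1]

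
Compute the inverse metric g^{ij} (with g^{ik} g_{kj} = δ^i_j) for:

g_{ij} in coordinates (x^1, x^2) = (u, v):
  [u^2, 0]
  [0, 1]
The metric is diagonal, so g^{ij} is diagonal with entries 1/g_{ii}: diag(1/(u^2), 1).
g^{ij}:
  [1/u^2, 0]
  [0, 1]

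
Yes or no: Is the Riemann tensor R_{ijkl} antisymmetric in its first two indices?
R_{ijkl} = -R_{jikl} (follows from metric compatibility).
Yes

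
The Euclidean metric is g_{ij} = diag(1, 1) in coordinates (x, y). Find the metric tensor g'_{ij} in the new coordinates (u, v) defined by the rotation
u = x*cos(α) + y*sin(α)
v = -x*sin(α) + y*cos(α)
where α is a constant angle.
Invert the transformation: x = u*cos(α) - v*sin(α), y = u*sin(α) + v*cos(α)
g'_{ij} = (∂x^k/∂x'^i)(∂x^l/∂x'^j) g_{kl}; with g_{kl} = δ_{kl} this is Σ_k (∂x^k/∂x'^i)(∂x^k/∂x'^j).
Jacobian: ∂x/∂u = cos(α), ∂x/∂v = -sin(α), ∂y/∂u = sin(α), ∂y/∂v = cos(α)
g'_{uu} = (cos(α))(cos(α)) + (sin(α))(sin(α)) = 1
g'_{uv} = (cos(α))(-sin(α)) + (sin(α))(cos(α)) = 0
g'_{vv} = (-sin(α))(-sin(α)) + (cos(α))(cos(α)) = 1
g'_{ij} = diag(1, 1)
The Euclidean metric is invariant under rotations.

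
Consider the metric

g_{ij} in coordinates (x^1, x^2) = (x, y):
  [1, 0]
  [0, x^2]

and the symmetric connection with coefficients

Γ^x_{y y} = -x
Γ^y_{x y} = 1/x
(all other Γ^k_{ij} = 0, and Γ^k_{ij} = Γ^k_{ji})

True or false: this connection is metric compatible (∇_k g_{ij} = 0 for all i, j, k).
Using ∇_k g_{ij} = ∂_k g_{ij} - Γ^m_{ki} g_{mj} - Γ^m_{kj} g_{im}:
e.g. ∇_x g_{yy} = (2*x) - (x) - (x) = 0
Every component ∇_k g_{ij} vanishes: the connection is metric compatible.
True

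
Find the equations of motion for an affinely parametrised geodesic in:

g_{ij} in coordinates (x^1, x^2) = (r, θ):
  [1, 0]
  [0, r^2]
Geodesic equation: d^2x^k/dλ^2 + Γ^k_{ij} (dx^i/dλ)(dx^j/dλ) = 0.
Non-zero Christoffel symbols:
Γ^r_{θ θ} = -r
Γ^θ_{r θ} = 1/r
Substituting (the symmetric pair Γ^k_{ij}, Γ^k_{ji} combines into a factor 2):
d^2r/dλ^2 - r (dθ/dλ)^2 = 0
d^2θ/dλ^2 + (2/r) (dr/dλ)(dθ/dλ) = 0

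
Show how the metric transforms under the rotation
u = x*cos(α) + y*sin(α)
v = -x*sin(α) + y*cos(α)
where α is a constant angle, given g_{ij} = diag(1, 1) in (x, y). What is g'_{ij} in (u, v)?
Invert the transformation: x = u*cos(α) - v*sin(α), y = u*sin(α) + v*cos(α)
g'_{ij} = (∂x^k/∂x'^i)(∂x^l/∂x'^j) g_{kl}; with g_{kl} = δ_{kl} this is Σ_k (∂x^k/∂x'^i)(∂x^k/∂x'^j).
Jacobian: ∂x/∂u = cos(α), ∂x/∂v = -sin(α), ∂y/∂u = sin(α), ∂y/∂v = cos(α)
g'_{uu} = (cos(α))(cos(α)) + (sin(α))(sin(α)) = 1
g'_{uv} = (cos(α))(-sin(α)) + (sin(α))(cos(α)) = 0
g'_{vv} = (-sin(α))(-sin(α)) + (cos(α))(cos(α)) = 1
g'_{ij} = diag(1, 1)
The Euclidean metric is invariant under rotations.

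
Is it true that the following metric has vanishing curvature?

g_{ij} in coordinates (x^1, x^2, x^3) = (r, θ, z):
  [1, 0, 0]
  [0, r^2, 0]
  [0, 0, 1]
Non-zero Christoffel symbols:
Γ^r_{θ θ} = -r
Γ^θ_{r θ} = 1/r
Ricci tensor: R_{rr} = 0, R_{rθ} = 0, R_{rz} = 0, R_{θθ} = 0, R_{θz} = 0, R_{zz} = 0
All R_{ij} vanish; in 3 dimensions the Riemann tensor is fully determined by the Ricci tensor, so R^i_{jkl} = 0: the metric is flat (curvilinear coordinates on flat space).
Yes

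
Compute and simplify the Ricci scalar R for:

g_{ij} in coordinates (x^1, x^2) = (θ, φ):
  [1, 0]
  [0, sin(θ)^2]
Non-zero Christoffel symbols (Γ^k_{ij} = Γ^k_{ji}):
Γ^θ_{φ φ} = -sin(2*θ)/2
Γ^φ_{θ φ} = 1/tan(θ)
Ricci tensor (R_{ij} = R^k_{ikj}): R_{θθ} = 1, R_{θφ} = 0, R_{φφ} = sin(θ)^2
Inverse metric: g^{θθ} = 1, g^{φφ} = 1/sin(θ)^2
R = g^{ij} R_{ij} = (1)(1) + (1/sin(θ)^2)(sin(θ)^2) = 2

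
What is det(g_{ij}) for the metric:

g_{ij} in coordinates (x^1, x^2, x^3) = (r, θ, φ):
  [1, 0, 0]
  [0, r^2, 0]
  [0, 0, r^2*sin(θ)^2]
Diagonal metric: det(g) = g_{11}·g_{22}·g_{33}
= (1)·(r^2)·(r^2*sin(θ)^2)
det(g) = r^4*sin(θ)^2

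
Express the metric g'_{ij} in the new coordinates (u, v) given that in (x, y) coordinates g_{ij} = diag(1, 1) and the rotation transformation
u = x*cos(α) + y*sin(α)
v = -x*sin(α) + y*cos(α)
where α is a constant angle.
Invert the transformation: x = u*cos(α) - v*sin(α), y = u*sin(α) + v*cos(α)
g'_{ij} = (∂x^k/∂x'^i)(∂x^l/∂x'^j) g_{kl}; with g_{kl} = δ_{kl} this is Σ_k (∂x^k/∂x'^i)(∂x^k/∂x'^j).
Jacobian: ∂x/∂u = cos(α), ∂x/∂v = -sin(α), ∂y/∂u = sin(α), ∂y/∂v = cos(α)
g'_{uu} = (cos(α))(cos(α)) + (sin(α))(sin(α)) = 1
g'_{uv} = (cos(α))(-sin(α)) + (sin(α))(cos(α)) = 0
g'_{vv} = (-sin(α))(-sin(α)) + (cos(α))(cos(α)) = 1
g'_{ij} = diag(1, 1)
The Euclidean metric is invariant under rotations.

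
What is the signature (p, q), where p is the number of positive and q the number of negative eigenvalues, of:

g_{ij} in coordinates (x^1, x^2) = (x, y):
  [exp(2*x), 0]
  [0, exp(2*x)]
The metric is diagonal, so its eigenvalues are the diagonal entries: exp(2*x), exp(2*x) (at a generic point, where coordinate-dependent entries are positive).
2 positive, 0 negative.
(2, 0) - Riemannian (positive definite)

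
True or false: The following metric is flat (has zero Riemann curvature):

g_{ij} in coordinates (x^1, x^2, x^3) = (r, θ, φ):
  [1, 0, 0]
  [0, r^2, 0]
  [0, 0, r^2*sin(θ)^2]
Non-zero Christoffel symbols:
Γ^r_{θ θ} = -r
Γ^r_{φ φ} = -r*sin(θ)^2
Γ^θ_{r θ} = 1/r
Γ^θ_{φ φ} = -sin(2*θ)/2
Γ^φ_{r φ} = 1/r
Γ^φ_{θ φ} = 1/tan(θ)
Ricci tensor: R_{rr} = 0, R_{rθ} = 0, R_{rφ} = 0, R_{θθ} = 0, R_{θφ} = 0, R_{φφ} = 0
All R_{ij} vanish; in 3 dimensions the Riemann tensor is fully determined by the Ricci tensor, so R^i_{jkl} = 0: the metric is flat (curvilinear coordinates on flat space).
True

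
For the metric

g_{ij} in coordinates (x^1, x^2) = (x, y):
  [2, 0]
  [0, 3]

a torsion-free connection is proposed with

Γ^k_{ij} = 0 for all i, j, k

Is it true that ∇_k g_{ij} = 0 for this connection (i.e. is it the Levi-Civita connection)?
Using ∇_k g_{ij} = ∂_k g_{ij} - Γ^m_{ki} g_{mj} - Γ^m_{kj} g_{im}:
e.g. ∇_x g_{yy} = (0) - (0) - (0) = 0
Every component ∇_k g_{ij} vanishes: the connection is metric compatible.
Yes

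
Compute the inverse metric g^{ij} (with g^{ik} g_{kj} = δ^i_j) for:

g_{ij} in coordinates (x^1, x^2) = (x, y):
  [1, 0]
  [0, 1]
The metric is diagonal, so g^{ij} is diagonal with entries 1/g_{ii}: diag(1, 1).
g^{ij}:
  [1, 0]
  [0, 1]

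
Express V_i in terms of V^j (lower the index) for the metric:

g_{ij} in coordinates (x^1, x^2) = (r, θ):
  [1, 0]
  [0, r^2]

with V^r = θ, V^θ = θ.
V_i = g_{ij} V^j:
V_r = (1)(θ) + (0)(θ) = θ
V_θ = (0)(θ) + (r^2)(θ) = r^2*θ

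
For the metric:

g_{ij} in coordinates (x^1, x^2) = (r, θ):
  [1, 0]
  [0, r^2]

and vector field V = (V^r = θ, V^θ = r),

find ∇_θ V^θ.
Non-zero Christoffel symbols:
Γ^r_{θ θ} = -r
Γ^θ_{r θ} = 1/r
∇_θ V^θ = ∂_θ V^θ + Γ^θ_{θ j} V^j
  = (0) + (1/r)(θ) + (0)(r)
  = θ/r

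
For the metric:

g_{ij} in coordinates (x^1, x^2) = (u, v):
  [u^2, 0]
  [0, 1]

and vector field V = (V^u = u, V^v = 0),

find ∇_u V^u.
Non-zero Christoffel symbols:
Γ^u_{u u} = 1/u
∇_u V^u = ∂_u V^u + Γ^u_{u j} V^j
  = (1) + (1/u)(u) + (0)(0)
  = 2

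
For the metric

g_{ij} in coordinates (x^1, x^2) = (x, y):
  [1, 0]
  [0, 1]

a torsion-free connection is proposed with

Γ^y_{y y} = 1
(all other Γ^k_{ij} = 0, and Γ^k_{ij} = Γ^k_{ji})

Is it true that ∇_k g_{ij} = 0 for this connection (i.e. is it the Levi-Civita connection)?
Using ∇_k g_{ij} = ∂_k g_{ij} - Γ^m_{ki} g_{mj} - Γ^m_{kj} g_{im}:
∇_y g_{yy} = (0) - (1) - (1) = -2 ≠ 0
So the connection is not metric compatible (it is not the Levi-Civita connection).
No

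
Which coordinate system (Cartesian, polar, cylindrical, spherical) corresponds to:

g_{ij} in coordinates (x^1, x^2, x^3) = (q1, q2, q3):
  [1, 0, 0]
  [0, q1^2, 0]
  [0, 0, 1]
The line element ds^2 = dq1^2 + q1^2 dq2^2 + dq3^2 is dr^2 + r^2 dθ^2 + dz^2 with q1 = r, q2 = θ, q3 = z.
cylindrical coordinates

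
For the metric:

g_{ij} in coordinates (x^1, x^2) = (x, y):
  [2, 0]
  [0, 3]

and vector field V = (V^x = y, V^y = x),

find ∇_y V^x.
All Christoffel symbols are zero.
∇_y V^x = ∂_y V^x + Γ^x_{y j} V^j
  = (1) + (0)(y) + (0)(x)
  = 1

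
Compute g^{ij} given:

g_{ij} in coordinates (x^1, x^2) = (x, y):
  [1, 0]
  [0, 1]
The metric is diagonal, so g^{ij} is diagonal with entries 1/g_{ii}: diag(1, 1).
g^{ij}:
  [1, 0]
  [0, 1]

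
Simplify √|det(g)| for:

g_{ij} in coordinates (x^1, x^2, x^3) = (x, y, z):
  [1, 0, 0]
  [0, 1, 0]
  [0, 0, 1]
det(g) = 1
√|det(g)| = 1
Volume element: dV = 1 dx dy dz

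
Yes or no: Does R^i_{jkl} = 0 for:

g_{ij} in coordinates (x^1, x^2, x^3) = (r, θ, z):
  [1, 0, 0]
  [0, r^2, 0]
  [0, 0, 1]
Non-zero Christoffel symbols:
Γ^r_{θ θ} = -r
Γ^θ_{r θ} = 1/r
Ricci tensor: R_{rr} = 0, R_{rθ} = 0, R_{rz} = 0, R_{θθ} = 0, R_{θz} = 0, R_{zz} = 0
All R_{ij} vanish; in 3 dimensions the Riemann tensor is fully determined by the Ricci tensor, so R^i_{jkl} = 0: the metric is flat (curvilinear coordinates on flat space).
Yes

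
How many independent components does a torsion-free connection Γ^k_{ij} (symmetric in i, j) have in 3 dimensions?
Γ^k_{ij} has n choices for the upper index and n(n+1)/2 independent symmetric lower index pairs.
Total = 3 × 3×4/2 = 3 × 6 = 18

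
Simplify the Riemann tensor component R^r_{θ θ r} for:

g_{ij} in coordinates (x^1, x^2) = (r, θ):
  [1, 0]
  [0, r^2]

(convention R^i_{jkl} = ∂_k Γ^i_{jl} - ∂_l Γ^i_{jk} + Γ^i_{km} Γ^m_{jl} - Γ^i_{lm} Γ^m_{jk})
Non-zero Christoffel symbols (Γ^k_{ij} = Γ^k_{ji}):
Γ^r_{θ θ} = -r
Γ^θ_{r θ} = 1/r
R^r_{θ θ r} = ∂_θ Γ^r_{θ r} - ∂_r Γ^r_{θ θ} + Γ^r_{θ m} Γ^m_{θ r} - Γ^r_{r m} Γ^m_{θ θ}
  = (0) - (-1) + (-1) - (0) = 0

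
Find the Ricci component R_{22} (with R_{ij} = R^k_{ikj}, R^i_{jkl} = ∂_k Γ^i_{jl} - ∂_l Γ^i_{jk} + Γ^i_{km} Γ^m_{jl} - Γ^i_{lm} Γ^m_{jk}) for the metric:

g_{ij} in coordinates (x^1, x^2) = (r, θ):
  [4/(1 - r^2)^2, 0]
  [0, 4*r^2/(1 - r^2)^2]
Non-zero Christoffel symbols (Γ^k_{ij} = Γ^k_{ji}):
Γ^r_{r r} = 2*r/(1 - r^2)
Γ^r_{θ θ} = (r^3 + r)/(r^2 - 1)
Γ^θ_{r θ} = (-r^2 - 1)/(r^3 - r)
R^r_{θ r θ} = ∂_r Γ^r_{θ θ} - ∂_θ Γ^r_{θ r} + Γ^r_{r m} Γ^m_{θ θ} - Γ^r_{θ m} Γ^m_{θ r}
  = ((r^4 - 4*r^2 - 1)/(r^2 - 1)^2) - (0) + (-2*r^2*(r^2 + 1)/(r^2 - 1)^2) - (-(r^2 + 1)^2/(r^2 - 1)^2) = -4*r^2/(r^2 - 1)^2
R^θ_{θ θ θ} = 0 (a repeated index in an antisymmetric pair)
R_{θθ} = R^r_{θ r θ} + R^θ_{θ θ θ} = (-4*r^2/(r^2 - 1)^2) + (0) = -4*r^2/(r^2 - 1)^2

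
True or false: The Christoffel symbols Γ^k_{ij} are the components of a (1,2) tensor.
Under a change of coordinates Γ picks up an inhomogeneous term ∂²x/∂x'∂x'; e.g. Γ = 0 in Cartesian coordinates but Γ^r_{θθ} = -r in polar coordinates on the same flat plane.
False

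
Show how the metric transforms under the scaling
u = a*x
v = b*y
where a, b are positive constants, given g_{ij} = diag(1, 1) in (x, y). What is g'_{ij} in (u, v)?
Invert the transformation: x = u/a, y = v/b
g'_{ij} = (∂x^k/∂x'^i)(∂x^l/∂x'^j) g_{kl}; with g_{kl} = δ_{kl} this is Σ_k (∂x^k/∂x'^i)(∂x^k/∂x'^j).
Jacobian: ∂x/∂u = 1/a, ∂x/∂v = 0, ∂y/∂u = 0, ∂y/∂v = 1/b
g'_{uu} = (1/a)(1/a) + (0)(0) = 1/a^2
g'_{uv} = (1/a)(0) + (0)(1/b) = 0
g'_{vv} = (0)(0) + (1/b)(1/b) = 1/b^2
g'_{ij} = diag(1/a^2, 1/b^2)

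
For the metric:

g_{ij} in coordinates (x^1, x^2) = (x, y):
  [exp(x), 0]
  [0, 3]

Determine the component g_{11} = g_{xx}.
With x^1 = x, x^2 = y, g_{11} = g_{xx} is the row-1, column-1 entry of the matrix.
g_{11} = exp(x)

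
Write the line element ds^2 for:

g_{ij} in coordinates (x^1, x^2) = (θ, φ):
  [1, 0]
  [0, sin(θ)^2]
ds^2 = g_{ij} dx^i dx^j; only the non-zero components contribute.
ds^2 = dθ^2 + sin(θ)^2 dφ^2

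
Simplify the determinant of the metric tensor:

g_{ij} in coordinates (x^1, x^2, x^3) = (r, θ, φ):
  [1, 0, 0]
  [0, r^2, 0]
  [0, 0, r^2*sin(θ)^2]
Diagonal metric: det(g) = g_{11}·g_{22}·g_{33}
= (1)·(r^2)·(r^2*sin(θ)^2)
det(g) = r^4*sin(θ)^2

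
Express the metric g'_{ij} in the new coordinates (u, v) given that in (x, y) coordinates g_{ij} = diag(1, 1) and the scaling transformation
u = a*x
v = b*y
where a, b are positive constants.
Invert the transformation: x = u/a, y = v/b
g'_{ij} = (∂x^k/∂x'^i)(∂x^l/∂x'^j) g_{kl}; with g_{kl} = δ_{kl} this is Σ_k (∂x^k/∂x'^i)(∂x^k/∂x'^j).
Jacobian: ∂x/∂u = 1/a, ∂x/∂v = 0, ∂y/∂u = 0, ∂y/∂v = 1/b
g'_{uu} = (1/a)(1/a) + (0)(0) = 1/a^2
g'_{uv} = (1/a)(0) + (0)(1/b) = 0
g'_{vv} = (0)(0) + (1/b)(1/b) = 1/b^2
g'_{ij} = diag(1/a^2, 1/b^2)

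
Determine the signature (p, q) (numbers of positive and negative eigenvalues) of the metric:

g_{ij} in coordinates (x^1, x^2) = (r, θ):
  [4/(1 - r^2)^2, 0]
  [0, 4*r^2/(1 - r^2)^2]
The metric is diagonal, so its eigenvalues are the diagonal entries: 4/(1 - r^2)^2, 4*r^2/(1 - r^2)^2 (at a generic point, where coordinate-dependent entries are positive).
2 positive, 0 negative.
(2, 0) - Riemannian (positive definite)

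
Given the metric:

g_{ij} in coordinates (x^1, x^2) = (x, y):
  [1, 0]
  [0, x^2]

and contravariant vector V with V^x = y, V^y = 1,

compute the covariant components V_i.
V_i = g_{ij} V^j:
V_x = (1)(y) + (0)(1) = y
V_y = (0)(y) + (x^2)(1) = x^2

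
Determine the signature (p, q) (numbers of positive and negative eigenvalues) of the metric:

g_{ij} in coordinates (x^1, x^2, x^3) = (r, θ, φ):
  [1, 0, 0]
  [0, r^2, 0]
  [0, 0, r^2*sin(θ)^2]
The metric is diagonal, so its eigenvalues are the diagonal entries: 1, r^2, r^2*sin(θ)^2 (at a generic point, where coordinate-dependent entries are positive).
3 positive, 0 negative.
(3, 0) - Riemannian (positive definite)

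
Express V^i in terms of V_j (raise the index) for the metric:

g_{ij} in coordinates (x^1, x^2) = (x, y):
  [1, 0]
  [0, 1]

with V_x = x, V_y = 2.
Inverse metric (diagonal): g^{xx} = 1, g^{yy} = 1
V^i = g^{ij} V_j:
V^x = (1)(x) + (0)(2) = x
V^y = (0)(x) + (1)(2) = 2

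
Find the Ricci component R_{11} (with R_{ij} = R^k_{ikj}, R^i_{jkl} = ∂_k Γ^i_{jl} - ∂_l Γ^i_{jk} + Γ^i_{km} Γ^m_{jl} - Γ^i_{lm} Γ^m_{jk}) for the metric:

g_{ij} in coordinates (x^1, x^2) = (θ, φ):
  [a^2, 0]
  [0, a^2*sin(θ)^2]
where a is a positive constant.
Non-zero Christoffel symbols (Γ^k_{ij} = Γ^k_{ji}):
Γ^θ_{φ φ} = -sin(2*θ)/2
Γ^φ_{θ φ} = 1/tan(θ)
R^θ_{θ θ θ} = 0 (a repeated index in an antisymmetric pair)
R^φ_{θ φ θ} = ∂_φ Γ^φ_{θ θ} - ∂_θ Γ^φ_{θ φ} + Γ^φ_{φ m} Γ^m_{θ θ} - Γ^φ_{θ m} Γ^m_{θ φ}
  = (0) - (-1/sin(θ)^2) + (0) - (1/tan(θ)^2) = 1
R_{θθ} = R^θ_{θ θ θ} + R^φ_{θ φ θ} = (0) + (1) = 1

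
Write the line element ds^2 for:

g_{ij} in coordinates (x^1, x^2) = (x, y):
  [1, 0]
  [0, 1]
ds^2 = g_{ij} dx^i dx^j; only the non-zero components contribute.
ds^2 = dx^2 + dy^2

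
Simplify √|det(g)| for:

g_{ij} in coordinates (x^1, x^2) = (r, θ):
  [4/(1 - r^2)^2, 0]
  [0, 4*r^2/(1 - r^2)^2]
det(g) = 16*r^2/(1 - r^2)^4
√|det(g)| = 4*r/(r^2 - 1)^2
Volume element: dV = 4*r/(r^2 - 1)^2 dr dθ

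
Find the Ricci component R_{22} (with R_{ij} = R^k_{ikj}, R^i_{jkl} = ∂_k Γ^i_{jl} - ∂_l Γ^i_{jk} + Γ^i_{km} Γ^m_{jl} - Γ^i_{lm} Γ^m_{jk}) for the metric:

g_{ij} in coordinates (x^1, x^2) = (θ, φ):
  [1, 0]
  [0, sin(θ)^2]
Non-zero Christoffel symbols (Γ^k_{ij} = Γ^k_{ji}):
Γ^θ_{φ φ} = -sin(2*θ)/2
Γ^φ_{θ φ} = 1/tan(θ)
R^θ_{φ θ φ} = ∂_θ Γ^θ_{φ φ} - ∂_φ Γ^θ_{φ θ} + Γ^θ_{θ m} Γ^m_{φ φ} - Γ^θ_{φ m} Γ^m_{φ θ}
  = (-cos(2*θ)) - (0) + (0) - (-cos(θ)^2) = sin(θ)^2
R^φ_{φ φ φ} = 0 (a repeated index in an antisymmetric pair)
R_{φφ} = R^θ_{φ θ φ} + R^φ_{φ φ φ} = (sin(θ)^2) + (0) = sin(θ)^2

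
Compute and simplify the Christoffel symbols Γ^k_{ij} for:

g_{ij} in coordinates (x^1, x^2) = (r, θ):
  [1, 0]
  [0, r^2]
Using Γ^k_{ij} = (1/2) g^{km} (∂_i g_{mj} + ∂_j g_{mi} - ∂_m g_{ij}); the metric is diagonal, so only the m = k term contributes.
Non-zero symbols (using the symmetry Γ^k_{ij} = Γ^k_{ji}):
Γ^r_{θ θ} = (1/2) g^{rr} (∂_θ g_{rθ} + ∂_θ g_{rθ} - ∂_r g_{θθ}) = (1/2)(1)((0) + (0) - (2*r)) = -r
Γ^θ_{r θ} = (1/2) g^{θθ} (∂_r g_{θθ} + ∂_θ g_{θr} - ∂_θ g_{rθ}) = (1/2)(1/r^2)((2*r) + (0) - (0)) = 1/r
All other Christoffel symbols are zero.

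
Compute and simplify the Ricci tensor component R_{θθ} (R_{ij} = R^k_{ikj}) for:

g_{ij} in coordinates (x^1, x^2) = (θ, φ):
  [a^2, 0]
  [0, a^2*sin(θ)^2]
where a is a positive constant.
Non-zero Christoffel symbols (Γ^k_{ij} = Γ^k_{ji}):
Γ^θ_{φ φ} = -sin(2*θ)/2
Γ^φ_{θ φ} = 1/tan(θ)
R^θ_{θ θ θ} = 0 (a repeated index in an antisymmetric pair)
R^φ_{θ φ θ} = ∂_φ Γ^φ_{θ θ} - ∂_θ Γ^φ_{θ φ} + Γ^φ_{φ m} Γ^m_{θ θ} - Γ^φ_{θ m} Γ^m_{θ φ}
  = (0) - (-1/sin(θ)^2) + (0) - (1/tan(θ)^2) = 1
R_{θθ} = R^θ_{θ θ θ} + R^φ_{θ φ θ} = (0) + (1) = 1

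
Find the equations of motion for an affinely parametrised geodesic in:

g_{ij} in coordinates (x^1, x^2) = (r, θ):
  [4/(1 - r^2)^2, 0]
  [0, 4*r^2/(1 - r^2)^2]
Geodesic equation: d^2x^k/dλ^2 + Γ^k_{ij} (dx^i/dλ)(dx^j/dλ) = 0.
Non-zero Christoffel symbols:
Γ^r_{r r} = 2*r/(1 - r^2)
Γ^r_{θ θ} = (r^3 + r)/(r^2 - 1)
Γ^θ_{r θ} = (-r^2 - 1)/(r^3 - r)
Substituting (the symmetric pair Γ^k_{ij}, Γ^k_{ji} combines into a factor 2):
d^2r/dλ^2 + (2*r/(1 - r^2)) (dr/dλ)^2 + ((r^3 + r)/(r^2 - 1)) (dθ/dλ)^2 = 0
d^2θ/dλ^2 + ((-2*r^2 - 2)/(r^3 - r)) (dr/dλ)(dθ/dλ) = 0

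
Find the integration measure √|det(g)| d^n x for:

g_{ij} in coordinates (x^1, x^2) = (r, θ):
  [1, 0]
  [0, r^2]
det(g) = r^2
√|det(g)| = r
Volume element: dV = r dr dθ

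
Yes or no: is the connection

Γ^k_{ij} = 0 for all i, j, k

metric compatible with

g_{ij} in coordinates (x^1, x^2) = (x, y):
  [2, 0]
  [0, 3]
Using ∇_k g_{ij} = ∂_k g_{ij} - Γ^m_{ki} g_{mj} - Γ^m_{kj} g_{im}:
e.g. ∇_x g_{xy} = (0) - (0) - (0) = 0
Every component ∇_k g_{ij} vanishes: the connection is metric compatible.
Yes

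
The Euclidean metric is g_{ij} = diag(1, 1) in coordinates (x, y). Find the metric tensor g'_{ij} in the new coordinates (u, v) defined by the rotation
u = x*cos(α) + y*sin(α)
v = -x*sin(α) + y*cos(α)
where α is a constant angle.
Invert the transformation: x = u*cos(α) - v*sin(α), y = u*sin(α) + v*cos(α)
g'_{ij} = (∂x^k/∂x'^i)(∂x^l/∂x'^j) g_{kl}; with g_{kl} = δ_{kl} this is Σ_k (∂x^k/∂x'^i)(∂x^k/∂x'^j).
Jacobian: ∂x/∂u = cos(α), ∂x/∂v = -sin(α), ∂y/∂u = sin(α), ∂y/∂v = cos(α)
g'_{uu} = (cos(α))(cos(α)) + (sin(α))(sin(α)) = 1
g'_{uv} = (cos(α))(-sin(α)) + (sin(α))(cos(α)) = 0
g'_{vv} = (-sin(α))(-sin(α)) + (cos(α))(cos(α)) = 1
g'_{ij} = diag(1, 1)
The Euclidean metric is invariant under rotations.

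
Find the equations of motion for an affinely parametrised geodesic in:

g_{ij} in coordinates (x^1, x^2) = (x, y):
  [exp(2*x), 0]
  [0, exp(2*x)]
Geodesic equation: d^2x^k/dλ^2 + Γ^k_{ij} (dx^i/dλ)(dx^j/dλ) = 0.
Non-zero Christoffel symbols:
Γ^x_{x x} = 1
Γ^x_{y y} = -1
Γ^y_{x y} = 1
Substituting (the symmetric pair Γ^k_{ij}, Γ^k_{ji} combines into a factor 2):
d^2x/dλ^2 + (dx/dλ)^2 - (dy/dλ)^2 = 0
d^2y/dλ^2 + 2 (dx/dλ)(dy/dλ) = 0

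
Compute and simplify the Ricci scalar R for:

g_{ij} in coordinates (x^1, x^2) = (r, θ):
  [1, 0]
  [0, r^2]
Non-zero Christoffel symbols (Γ^k_{ij} = Γ^k_{ji}):
Γ^r_{θ θ} = -r
Γ^θ_{r θ} = 1/r
Ricci tensor (R_{ij} = R^k_{ikj}): R_{rr} = 0, R_{rθ} = 0, R_{θθ} = 0
Inverse metric: g^{rr} = 1, g^{θθ} = 1/r^2
R = g^{ij} R_{ij} = (1)(0) + (1/r^2)(0) = 0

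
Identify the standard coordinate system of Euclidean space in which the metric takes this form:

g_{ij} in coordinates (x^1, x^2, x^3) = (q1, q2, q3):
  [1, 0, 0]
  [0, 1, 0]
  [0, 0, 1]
All components are constant and the metric is the identity, i.e. orthonormal rectilinear coordinates.
Cartesian (3D) coordinates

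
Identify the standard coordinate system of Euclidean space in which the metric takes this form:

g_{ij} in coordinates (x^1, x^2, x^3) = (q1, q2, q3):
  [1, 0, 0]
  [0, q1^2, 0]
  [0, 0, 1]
The line element ds^2 = dq1^2 + q1^2 dq2^2 + dq3^2 is dr^2 + r^2 dθ^2 + dz^2 with q1 = r, q2 = θ, q3 = z.
cylindrical coordinates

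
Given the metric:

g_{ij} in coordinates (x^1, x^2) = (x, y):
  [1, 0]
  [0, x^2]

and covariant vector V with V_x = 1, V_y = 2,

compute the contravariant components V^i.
Inverse metric (diagonal): g^{xx} = 1, g^{yy} = 1/x^2
V^i = g^{ij} V_j:
V^x = (1)(1) + (0)(2) = 1
V^y = (0)(1) + (1/x^2)(2) = 2/x^2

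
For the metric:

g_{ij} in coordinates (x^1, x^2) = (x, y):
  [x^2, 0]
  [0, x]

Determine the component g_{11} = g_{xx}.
With x^1 = x, x^2 = y, g_{11} = g_{xx} is the row-1, column-1 entry of the matrix.
g_{11} = x^2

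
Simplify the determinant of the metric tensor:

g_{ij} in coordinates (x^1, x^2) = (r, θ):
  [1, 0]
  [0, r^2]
For a 2×2 metric: det(g) = g_{11}·g_{22} - g_{12}·g_{21}
= (1)·(r^2) - (0)·(0)
= r^2 - 0
det(g) = r^2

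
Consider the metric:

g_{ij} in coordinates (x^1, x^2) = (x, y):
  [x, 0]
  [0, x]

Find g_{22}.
With x^1 = x, x^2 = y, g_{22} = g_{yy} is the row-2, column-2 entry of the matrix.
g_{22} = x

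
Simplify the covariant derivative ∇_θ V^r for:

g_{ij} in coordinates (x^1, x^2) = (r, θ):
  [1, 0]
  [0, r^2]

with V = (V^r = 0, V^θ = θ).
Non-zero Christoffel symbols:
Γ^r_{θ θ} = -r
Γ^θ_{r θ} = 1/r
∇_θ V^r = ∂_θ V^r + Γ^r_{θ j} V^j
  = (0) + (0)(0) + (-r)(θ)
  = -r*θ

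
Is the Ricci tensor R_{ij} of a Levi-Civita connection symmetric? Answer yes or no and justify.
R_{ij} = R^k_{ikj}; the pair symmetry R_{kilj} = R_{ljki} gives R_{ij} = R_{ji}.
Yes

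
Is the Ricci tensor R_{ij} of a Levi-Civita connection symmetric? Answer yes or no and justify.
R_{ij} = R^k_{ikj}; the pair symmetry R_{kilj} = R_{ljki} gives R_{ij} = R_{ji}.
Yes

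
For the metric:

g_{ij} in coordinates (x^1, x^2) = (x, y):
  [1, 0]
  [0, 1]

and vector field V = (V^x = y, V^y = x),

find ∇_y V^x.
All Christoffel symbols are zero.
∇_y V^x = ∂_y V^x + Γ^x_{y j} V^j
  = (1) + (0)(y) + (0)(x)
  = 1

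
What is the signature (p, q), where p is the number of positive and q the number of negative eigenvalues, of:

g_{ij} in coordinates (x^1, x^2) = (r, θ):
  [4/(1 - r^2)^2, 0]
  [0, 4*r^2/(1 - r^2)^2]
The metric is diagonal, so its eigenvalues are the diagonal entries: 4/(1 - r^2)^2, 4*r^2/(1 - r^2)^2 (at a generic point, where coordinate-dependent entries are positive).
2 positive, 0 negative.
(2, 0) - Riemannian (positive definite)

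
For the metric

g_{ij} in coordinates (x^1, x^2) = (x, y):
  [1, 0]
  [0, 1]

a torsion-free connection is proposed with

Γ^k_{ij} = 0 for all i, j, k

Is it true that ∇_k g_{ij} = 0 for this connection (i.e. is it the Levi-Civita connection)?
Using ∇_k g_{ij} = ∂_k g_{ij} - Γ^m_{ki} g_{mj} - Γ^m_{kj} g_{im}:
e.g. ∇_y g_{xy} = (0) - (0) - (0) = 0
Every component ∇_k g_{ij} vanishes: the connection is metric compatible.
Yes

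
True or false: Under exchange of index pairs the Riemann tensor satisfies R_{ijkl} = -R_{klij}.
The pair-exchange symmetry has a plus sign: R_{ijkl} = +R_{klij}.
False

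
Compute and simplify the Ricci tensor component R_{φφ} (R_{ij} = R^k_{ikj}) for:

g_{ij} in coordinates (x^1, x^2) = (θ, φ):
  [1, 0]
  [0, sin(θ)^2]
Non-zero Christoffel symbols (Γ^k_{ij} = Γ^k_{ji}):
Γ^θ_{φ φ} = -sin(2*θ)/2
Γ^φ_{θ φ} = 1/tan(θ)
R^θ_{φ θ φ} = ∂_θ Γ^θ_{φ φ} - ∂_φ Γ^θ_{φ θ} + Γ^θ_{θ m} Γ^m_{φ φ} - Γ^θ_{φ m} Γ^m_{φ θ}
  = (-cos(2*θ)) - (0) + (0) - (-cos(θ)^2) = sin(θ)^2
R^φ_{φ φ φ} = 0 (a repeated index in an antisymmetric pair)
R_{φφ} = R^θ_{φ θ φ} + R^φ_{φ φ φ} = (sin(θ)^2) + (0) = sin(θ)^2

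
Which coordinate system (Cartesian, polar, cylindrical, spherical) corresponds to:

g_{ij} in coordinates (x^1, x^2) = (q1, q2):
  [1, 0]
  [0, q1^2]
The line element ds^2 = dq1^2 + q1^2 dq2^2 is dr^2 + r^2 dθ^2 with q1 = r, q2 = θ.
polar coordinates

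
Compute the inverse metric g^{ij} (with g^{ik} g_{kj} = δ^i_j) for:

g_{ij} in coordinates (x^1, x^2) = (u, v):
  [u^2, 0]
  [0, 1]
The metric is diagonal, so g^{ij} is diagonal with entries 1/g_{ii}: diag(1/(u^2), 1).
g^{ij}:
  [1/u^2, 0]
  [0, 1]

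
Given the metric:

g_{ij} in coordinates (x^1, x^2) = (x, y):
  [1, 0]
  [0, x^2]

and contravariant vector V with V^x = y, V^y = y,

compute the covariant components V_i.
V_i = g_{ij} V^j:
V_x = (1)(y) + (0)(y) = y
V_y = (0)(y) + (x^2)(y) = x^2*y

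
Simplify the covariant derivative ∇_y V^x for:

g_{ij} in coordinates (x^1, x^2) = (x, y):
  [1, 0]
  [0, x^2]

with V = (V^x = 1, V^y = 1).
Non-zero Christoffel symbols:
Γ^x_{y y} = -x
Γ^y_{x y} = 1/x
∇_y V^x = ∂_y V^x + Γ^x_{y j} V^j
  = (0) + (0)(1) + (-x)(1)
  = -x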